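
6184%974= 340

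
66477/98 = 66477/98 = 678.34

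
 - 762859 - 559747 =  - 1322606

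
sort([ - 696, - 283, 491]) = [ - 696, - 283,491 ] 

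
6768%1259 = 473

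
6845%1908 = 1121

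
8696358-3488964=5207394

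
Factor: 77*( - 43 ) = -7^1 * 11^1*43^1=- 3311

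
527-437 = 90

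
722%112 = 50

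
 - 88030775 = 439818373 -527849148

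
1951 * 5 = 9755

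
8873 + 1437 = 10310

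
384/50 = 7 + 17/25 = 7.68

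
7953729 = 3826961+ 4126768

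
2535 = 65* 39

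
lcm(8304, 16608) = 16608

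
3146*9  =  28314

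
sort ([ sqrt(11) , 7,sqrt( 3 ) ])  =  [sqrt( 3),sqrt( 11), 7 ] 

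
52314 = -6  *( - 8719 ) 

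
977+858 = 1835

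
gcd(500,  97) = 1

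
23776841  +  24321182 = 48098023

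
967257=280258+686999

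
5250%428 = 114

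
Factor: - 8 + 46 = 2^1* 19^1 = 38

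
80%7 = 3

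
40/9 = 4 + 4/9  =  4.44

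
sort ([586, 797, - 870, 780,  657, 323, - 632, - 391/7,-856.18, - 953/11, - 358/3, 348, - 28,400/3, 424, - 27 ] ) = [-870, - 856.18, - 632, - 358/3, - 953/11, - 391/7, - 28, - 27, 400/3, 323, 348, 424,586, 657, 780, 797] 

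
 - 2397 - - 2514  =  117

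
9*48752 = 438768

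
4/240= 1/60 = 0.02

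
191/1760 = 191/1760 = 0.11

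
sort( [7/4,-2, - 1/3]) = [ - 2, - 1/3,7/4 ] 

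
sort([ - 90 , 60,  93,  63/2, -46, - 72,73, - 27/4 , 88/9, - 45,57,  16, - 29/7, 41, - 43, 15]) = [ - 90,  -  72, - 46, - 45 , - 43, - 27/4,  -  29/7,88/9,15, 16, 63/2,41, 57,60, 73, 93]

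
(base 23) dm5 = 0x1cdc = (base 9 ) 11118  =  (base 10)7388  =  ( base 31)7la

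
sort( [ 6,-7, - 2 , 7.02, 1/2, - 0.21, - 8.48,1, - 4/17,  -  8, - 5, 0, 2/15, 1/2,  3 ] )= [ - 8.48, - 8,-7, - 5, - 2,-4/17,  -  0.21,0,2/15,1/2,  1/2 , 1, 3, 6, 7.02] 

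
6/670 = 3/335= 0.01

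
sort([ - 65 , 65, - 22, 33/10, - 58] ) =[ - 65, - 58, - 22,33/10, 65] 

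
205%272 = 205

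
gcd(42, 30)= 6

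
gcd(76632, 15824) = 8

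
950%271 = 137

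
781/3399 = 71/309 = 0.23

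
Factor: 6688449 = 3^2  *743161^1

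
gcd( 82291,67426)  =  1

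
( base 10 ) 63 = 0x3F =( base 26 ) 2b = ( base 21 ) 30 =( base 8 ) 77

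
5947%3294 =2653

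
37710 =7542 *5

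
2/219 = 2/219  =  0.01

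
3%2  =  1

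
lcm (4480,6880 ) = 192640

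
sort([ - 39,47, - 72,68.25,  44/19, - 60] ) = [  -  72, - 60,-39,44/19, 47 , 68.25]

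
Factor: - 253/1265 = - 5^ (-1) = - 1/5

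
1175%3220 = 1175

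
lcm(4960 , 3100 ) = 24800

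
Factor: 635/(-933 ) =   -  3^(-1 ) * 5^1*127^1*311^( - 1)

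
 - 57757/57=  - 57757/57 = - 1013.28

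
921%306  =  3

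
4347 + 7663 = 12010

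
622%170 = 112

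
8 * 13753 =110024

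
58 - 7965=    - 7907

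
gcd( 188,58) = 2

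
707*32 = 22624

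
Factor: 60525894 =2^1*3^1*11^4*13^1 *53^1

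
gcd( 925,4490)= 5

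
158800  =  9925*16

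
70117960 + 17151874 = 87269834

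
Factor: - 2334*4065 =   -  9487710 = -2^1* 3^2 * 5^1*271^1*389^1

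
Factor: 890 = 2^1*5^1*89^1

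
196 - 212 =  - 16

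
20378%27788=20378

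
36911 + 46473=83384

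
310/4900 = 31/490 = 0.06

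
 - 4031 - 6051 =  - 10082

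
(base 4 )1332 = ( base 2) 1111110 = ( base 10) 126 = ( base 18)70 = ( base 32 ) 3U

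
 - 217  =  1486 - 1703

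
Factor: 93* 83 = 7719=3^1*31^1*83^1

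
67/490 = 67/490 = 0.14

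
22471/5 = 4494+ 1/5 =4494.20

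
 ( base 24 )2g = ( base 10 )64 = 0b1000000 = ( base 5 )224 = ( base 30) 24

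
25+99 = 124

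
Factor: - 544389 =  - 3^1*79^1 * 2297^1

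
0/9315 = 0 = 0.00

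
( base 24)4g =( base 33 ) 3D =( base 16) 70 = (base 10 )112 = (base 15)77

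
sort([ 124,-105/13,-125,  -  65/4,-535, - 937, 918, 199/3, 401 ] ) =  [ - 937, - 535, - 125,- 65/4, - 105/13,199/3 , 124,401,918 ] 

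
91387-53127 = 38260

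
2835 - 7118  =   -4283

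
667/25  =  26 + 17/25 = 26.68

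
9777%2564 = 2085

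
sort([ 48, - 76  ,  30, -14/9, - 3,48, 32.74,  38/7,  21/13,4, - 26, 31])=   [ - 76, - 26,  -  3, - 14/9, 21/13,  4,38/7, 30,31,32.74,48,48]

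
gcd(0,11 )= 11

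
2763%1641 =1122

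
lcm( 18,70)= 630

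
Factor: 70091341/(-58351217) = -31^1*79^( - 1) *263^1*8597^1 * 738623^( -1) 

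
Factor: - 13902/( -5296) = 21/8  =  2^(-3 )*3^1 * 7^1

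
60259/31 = 60259/31= 1943.84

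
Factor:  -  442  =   - 2^1*13^1*17^1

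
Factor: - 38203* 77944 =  -2^3*11^1*23^1*151^1*9743^1 = - 2977694632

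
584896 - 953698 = - 368802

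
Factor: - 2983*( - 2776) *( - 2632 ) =-2^6*7^1*19^1* 47^1*157^1*347^1 = - 21795086656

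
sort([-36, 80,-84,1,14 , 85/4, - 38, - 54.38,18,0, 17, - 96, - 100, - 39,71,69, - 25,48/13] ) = [ - 100, - 96, - 84, -54.38, - 39,-38, -36, -25, 0, 1,48/13, 14, 17,18, 85/4,  69, 71, 80] 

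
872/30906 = 436/15453= 0.03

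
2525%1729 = 796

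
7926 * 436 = 3455736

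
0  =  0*40127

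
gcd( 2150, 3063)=1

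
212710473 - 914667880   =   - 701957407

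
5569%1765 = 274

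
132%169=132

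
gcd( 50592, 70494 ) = 186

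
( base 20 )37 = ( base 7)124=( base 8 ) 103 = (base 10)67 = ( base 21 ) 34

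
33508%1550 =958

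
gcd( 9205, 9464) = 7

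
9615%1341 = 228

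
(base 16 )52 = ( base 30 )2M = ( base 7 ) 145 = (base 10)82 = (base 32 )2I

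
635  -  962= - 327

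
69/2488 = 69/2488 = 0.03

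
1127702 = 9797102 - 8669400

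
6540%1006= 504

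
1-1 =0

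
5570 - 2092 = 3478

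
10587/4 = 2646 + 3/4 = 2646.75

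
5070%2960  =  2110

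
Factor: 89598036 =2^2*3^1*11^1*678773^1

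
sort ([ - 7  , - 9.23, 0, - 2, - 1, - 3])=[-9.23,  -  7,  -  3, - 2, - 1, 0]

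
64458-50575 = 13883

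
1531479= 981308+550171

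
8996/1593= 5 + 1031/1593 = 5.65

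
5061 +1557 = 6618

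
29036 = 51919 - 22883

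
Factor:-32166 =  - 2^1*3^2*1787^1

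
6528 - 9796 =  - 3268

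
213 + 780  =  993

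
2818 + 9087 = 11905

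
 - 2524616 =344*( - 7339)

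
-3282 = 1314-4596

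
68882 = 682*101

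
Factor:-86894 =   -  2^1*23^1*1889^1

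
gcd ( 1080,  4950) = 90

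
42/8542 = 21/4271 =0.00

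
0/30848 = 0 = 0.00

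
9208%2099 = 812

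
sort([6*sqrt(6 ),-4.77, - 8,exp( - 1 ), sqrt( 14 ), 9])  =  [ - 8, - 4.77,exp ( - 1 ),sqrt( 14 ),9,6*sqrt( 6 )]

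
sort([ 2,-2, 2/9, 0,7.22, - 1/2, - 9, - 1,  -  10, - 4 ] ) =[-10, - 9, - 4, - 2, - 1,-1/2, 0,2/9, 2,7.22]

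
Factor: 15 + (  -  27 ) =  - 12 =-2^2 *3^1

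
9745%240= 145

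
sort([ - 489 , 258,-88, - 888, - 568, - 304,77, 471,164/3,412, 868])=[-888, - 568, - 489, - 304, -88,164/3, 77, 258,412,471, 868]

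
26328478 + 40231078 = 66559556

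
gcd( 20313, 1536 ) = 3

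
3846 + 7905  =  11751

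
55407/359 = 154 + 121/359 = 154.34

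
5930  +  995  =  6925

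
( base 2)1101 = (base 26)d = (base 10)13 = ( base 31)D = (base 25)D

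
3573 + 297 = 3870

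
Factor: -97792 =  - 2^9* 191^1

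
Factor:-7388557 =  - 11^1*17^1*39511^1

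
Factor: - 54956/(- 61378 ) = 27478/30689 =2^1*11^1 *1249^1*30689^( - 1)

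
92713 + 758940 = 851653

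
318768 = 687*464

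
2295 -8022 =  - 5727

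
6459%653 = 582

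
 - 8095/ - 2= 8095/2 = 4047.50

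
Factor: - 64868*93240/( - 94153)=2^5*3^2*5^1*7^1*37^1*16217^1*94153^ (  -  1 ) = 6048292320/94153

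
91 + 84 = 175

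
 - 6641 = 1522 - 8163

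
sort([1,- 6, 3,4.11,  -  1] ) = [  -  6 ,-1, 1,3,4.11]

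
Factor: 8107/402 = 2^( - 1) * 3^(-1)*11^2  =  121/6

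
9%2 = 1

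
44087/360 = 122 + 167/360 = 122.46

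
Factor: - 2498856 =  - 2^3*3^1*104119^1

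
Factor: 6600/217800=3^ ( - 1 ) * 11^( - 1) = 1/33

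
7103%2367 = 2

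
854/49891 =854/49891 = 0.02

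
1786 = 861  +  925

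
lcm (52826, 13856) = 845216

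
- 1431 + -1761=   -  3192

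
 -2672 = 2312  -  4984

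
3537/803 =3537/803 =4.40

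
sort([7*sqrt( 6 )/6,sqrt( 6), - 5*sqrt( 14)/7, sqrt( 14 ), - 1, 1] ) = [ - 5 * sqrt( 14) /7, - 1, 1,sqrt( 6), 7*sqrt(6 )/6, sqrt( 14) ] 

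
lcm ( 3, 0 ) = 0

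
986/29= 34= 34.00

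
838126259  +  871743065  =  1709869324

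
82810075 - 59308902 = 23501173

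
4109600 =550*7472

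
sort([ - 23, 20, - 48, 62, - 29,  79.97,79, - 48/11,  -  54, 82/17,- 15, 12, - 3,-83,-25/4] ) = [ - 83,-54,- 48,-29,- 23, - 15 , - 25/4, -48/11,- 3,82/17,12, 20, 62,79, 79.97] 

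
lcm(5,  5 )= 5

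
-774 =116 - 890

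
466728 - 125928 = 340800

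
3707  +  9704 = 13411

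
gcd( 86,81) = 1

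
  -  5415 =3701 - 9116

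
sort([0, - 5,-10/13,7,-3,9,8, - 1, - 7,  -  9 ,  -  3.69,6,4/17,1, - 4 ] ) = [ - 9,-7,- 5 , - 4,-3.69, - 3,- 1, - 10/13,0, 4/17,  1,6 , 7,8, 9 ]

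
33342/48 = 5557/8=694.62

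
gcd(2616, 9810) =654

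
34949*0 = 0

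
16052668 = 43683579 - 27630911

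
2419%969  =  481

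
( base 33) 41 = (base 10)133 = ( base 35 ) 3s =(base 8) 205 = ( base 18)77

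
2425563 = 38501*63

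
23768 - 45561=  - 21793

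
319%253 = 66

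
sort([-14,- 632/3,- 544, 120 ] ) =[ - 544, - 632/3,-14 , 120] 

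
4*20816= 83264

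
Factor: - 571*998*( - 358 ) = 204009164 = 2^2*179^1*499^1*571^1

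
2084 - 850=1234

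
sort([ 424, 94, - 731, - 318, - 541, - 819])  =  [ - 819, - 731, - 541 , - 318,94, 424]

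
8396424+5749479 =14145903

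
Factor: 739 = 739^1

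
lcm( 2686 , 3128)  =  247112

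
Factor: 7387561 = 19^1*503^1*773^1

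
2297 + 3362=5659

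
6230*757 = 4716110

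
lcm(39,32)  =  1248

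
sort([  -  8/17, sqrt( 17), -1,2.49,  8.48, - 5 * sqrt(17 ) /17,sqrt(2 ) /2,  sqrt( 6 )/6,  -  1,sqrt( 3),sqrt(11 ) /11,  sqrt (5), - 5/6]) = [ - 5*sqrt ( 17)/17, - 1,-1, - 5/6, - 8/17, sqrt(11 ) /11,sqrt( 6 )/6,sqrt( 2 )/2, sqrt(3 ), sqrt( 5 ),2.49,sqrt( 17 ) , 8.48 ]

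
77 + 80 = 157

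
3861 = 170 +3691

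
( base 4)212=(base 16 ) 26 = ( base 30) 18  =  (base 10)38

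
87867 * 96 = 8435232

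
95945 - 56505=39440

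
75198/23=75198/23  =  3269.48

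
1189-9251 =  - 8062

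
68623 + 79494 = 148117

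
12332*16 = 197312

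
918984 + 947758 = 1866742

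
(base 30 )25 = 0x41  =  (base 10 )65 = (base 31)23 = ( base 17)3E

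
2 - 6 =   -  4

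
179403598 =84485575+94918023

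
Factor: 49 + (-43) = 6 = 2^1*3^1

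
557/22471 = 557/22471 = 0.02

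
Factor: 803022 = 2^1*3^1*11^1*23^3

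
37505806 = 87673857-50168051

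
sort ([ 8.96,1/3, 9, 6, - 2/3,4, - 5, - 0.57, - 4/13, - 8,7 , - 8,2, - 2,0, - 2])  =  [ - 8, - 8 , - 5, - 2, - 2, - 2/3, - 0.57, - 4/13,  0, 1/3,2, 4,6, 7 , 8.96, 9]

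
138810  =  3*46270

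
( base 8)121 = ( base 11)74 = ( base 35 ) 2B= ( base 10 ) 81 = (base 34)2d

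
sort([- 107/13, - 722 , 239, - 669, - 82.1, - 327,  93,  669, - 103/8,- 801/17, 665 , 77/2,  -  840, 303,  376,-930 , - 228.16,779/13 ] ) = [ - 930,-840, - 722, - 669, - 327, - 228.16, - 82.1, - 801/17,-103/8, - 107/13,  77/2,779/13, 93,239,303 , 376, 665, 669]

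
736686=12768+723918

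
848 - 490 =358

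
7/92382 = 7/92382 = 0.00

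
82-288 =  - 206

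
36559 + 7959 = 44518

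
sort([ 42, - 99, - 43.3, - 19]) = [ - 99 ,-43.3, - 19,42] 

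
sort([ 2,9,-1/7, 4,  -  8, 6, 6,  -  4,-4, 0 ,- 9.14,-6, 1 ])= [  -  9.14, - 8, - 6, - 4,-4, - 1/7, 0, 1, 2,4, 6, 6, 9]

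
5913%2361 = 1191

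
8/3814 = 4/1907 = 0.00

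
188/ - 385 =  - 188/385 = - 0.49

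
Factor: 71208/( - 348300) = - 2^1 * 3^( - 2 )*5^ ( - 2) * 23^1  =  -46/225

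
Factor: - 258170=-2^1*5^1 * 11^1 * 2347^1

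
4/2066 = 2/1033  =  0.00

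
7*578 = 4046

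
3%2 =1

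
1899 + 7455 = 9354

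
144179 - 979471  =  -835292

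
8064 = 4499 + 3565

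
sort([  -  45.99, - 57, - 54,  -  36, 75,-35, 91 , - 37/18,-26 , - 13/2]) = [-57, - 54, - 45.99,- 36, - 35 , - 26, - 13/2, - 37/18, 75, 91]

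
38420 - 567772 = -529352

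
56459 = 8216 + 48243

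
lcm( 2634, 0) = 0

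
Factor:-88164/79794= -158/143  =  -2^1 * 11^(  -  1) *13^(-1 )*79^1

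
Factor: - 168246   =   - 2^1*3^2*13^1 * 719^1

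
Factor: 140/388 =5^1* 7^1*97^(  -  1) =35/97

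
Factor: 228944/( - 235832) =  - 2^1*349^1*719^( - 1 ) = - 698/719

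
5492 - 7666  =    -  2174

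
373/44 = 373/44=8.48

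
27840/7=27840/7 = 3977.14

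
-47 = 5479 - 5526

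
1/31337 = 1/31337 = 0.00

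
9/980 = 9/980 = 0.01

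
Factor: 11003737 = 11003737^1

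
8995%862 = 375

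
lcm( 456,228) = 456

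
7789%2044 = 1657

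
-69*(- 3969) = 273861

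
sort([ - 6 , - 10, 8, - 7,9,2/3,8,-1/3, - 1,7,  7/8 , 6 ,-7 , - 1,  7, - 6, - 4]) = [ - 10, - 7, - 7 , - 6,-6, - 4,-1, - 1, - 1/3,2/3,7/8,6,7 , 7,8,8,  9 ]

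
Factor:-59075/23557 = -5^2*17^1*139^1*23557^(-1)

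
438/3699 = 146/1233 = 0.12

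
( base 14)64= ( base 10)88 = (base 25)3d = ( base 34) 2k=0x58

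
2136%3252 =2136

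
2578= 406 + 2172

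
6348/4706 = 1 + 821/2353 = 1.35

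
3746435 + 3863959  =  7610394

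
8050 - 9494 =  - 1444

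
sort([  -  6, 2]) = [ - 6,2]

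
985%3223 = 985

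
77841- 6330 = 71511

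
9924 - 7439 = 2485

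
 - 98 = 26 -124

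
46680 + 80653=127333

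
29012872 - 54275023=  - 25262151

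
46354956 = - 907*( - 51108)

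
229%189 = 40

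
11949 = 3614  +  8335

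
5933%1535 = 1328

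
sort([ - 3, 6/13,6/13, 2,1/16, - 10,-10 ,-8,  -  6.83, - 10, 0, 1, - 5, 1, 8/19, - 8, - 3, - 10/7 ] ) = [ - 10, - 10 , - 10 , - 8, - 8, - 6.83, - 5, - 3, - 3, - 10/7, 0,1/16, 8/19, 6/13,6/13, 1,1,2]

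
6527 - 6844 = -317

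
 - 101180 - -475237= 374057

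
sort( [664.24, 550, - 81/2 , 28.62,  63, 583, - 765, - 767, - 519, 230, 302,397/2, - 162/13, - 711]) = [ - 767, - 765, - 711,-519 , - 81/2,-162/13,  28.62,63,397/2,230,  302,550,  583,664.24]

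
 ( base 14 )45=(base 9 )67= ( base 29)23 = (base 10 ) 61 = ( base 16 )3d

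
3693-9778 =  - 6085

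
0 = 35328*0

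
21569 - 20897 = 672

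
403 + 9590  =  9993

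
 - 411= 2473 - 2884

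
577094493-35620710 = 541473783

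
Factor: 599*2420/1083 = 1449580/1083 = 2^2*3^( - 1)*5^1*11^2*19^( - 2 )*599^1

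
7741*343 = 2655163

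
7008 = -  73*(  -  96) 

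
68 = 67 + 1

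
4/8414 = 2/4207 =0.00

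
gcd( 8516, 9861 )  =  1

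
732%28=4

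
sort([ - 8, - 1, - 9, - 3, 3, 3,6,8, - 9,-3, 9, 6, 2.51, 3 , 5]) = [ - 9, - 9 , -8, - 3, - 3, - 1,2.51, 3,  3,  3,5, 6, 6,8,9 ] 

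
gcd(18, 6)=6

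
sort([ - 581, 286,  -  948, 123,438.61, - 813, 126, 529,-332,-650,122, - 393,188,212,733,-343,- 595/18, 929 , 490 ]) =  [ - 948,-813, - 650, - 581,- 393,-343, - 332, - 595/18,122,123 , 126,188,  212, 286, 438.61,490, 529 , 733, 929 ]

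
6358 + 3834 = 10192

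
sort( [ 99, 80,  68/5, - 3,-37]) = [-37, - 3 , 68/5, 80, 99]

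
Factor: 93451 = 113^1 * 827^1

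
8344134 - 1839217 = 6504917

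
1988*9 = 17892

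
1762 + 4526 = 6288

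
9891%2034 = 1755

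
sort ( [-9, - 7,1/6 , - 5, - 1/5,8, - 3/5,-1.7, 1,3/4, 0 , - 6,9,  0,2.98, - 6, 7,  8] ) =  [ - 9,- 7, - 6, - 6, - 5, - 1.7, - 3/5, - 1/5,0,0 , 1/6,  3/4,  1, 2.98, 7,8,8, 9]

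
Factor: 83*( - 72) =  - 5976= - 2^3*3^2*83^1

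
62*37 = 2294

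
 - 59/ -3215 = 59/3215 = 0.02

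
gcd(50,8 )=2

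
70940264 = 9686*7324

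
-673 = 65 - 738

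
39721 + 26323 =66044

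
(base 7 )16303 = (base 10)4609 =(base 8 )11001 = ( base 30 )53j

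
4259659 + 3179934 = 7439593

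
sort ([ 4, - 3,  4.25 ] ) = [ - 3, 4, 4.25]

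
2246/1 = 2246 = 2246.00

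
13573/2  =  13573/2 = 6786.50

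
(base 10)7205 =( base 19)10i4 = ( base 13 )3383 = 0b1110000100101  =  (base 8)16045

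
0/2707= 0 =0.00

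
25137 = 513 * 49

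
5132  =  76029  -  70897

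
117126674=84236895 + 32889779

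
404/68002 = 202/34001= 0.01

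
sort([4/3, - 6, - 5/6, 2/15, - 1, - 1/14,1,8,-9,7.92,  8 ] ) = [-9 , - 6, -1,-5/6, - 1/14,2/15, 1,  4/3,7.92,8,8 ]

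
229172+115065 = 344237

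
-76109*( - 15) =1141635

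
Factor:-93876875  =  -5^4*150203^1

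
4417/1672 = 4417/1672 = 2.64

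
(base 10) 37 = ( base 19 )1I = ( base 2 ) 100101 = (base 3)1101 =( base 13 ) 2B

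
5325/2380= 1065/476 =2.24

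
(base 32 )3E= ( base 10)110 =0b1101110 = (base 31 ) 3H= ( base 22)50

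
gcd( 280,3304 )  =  56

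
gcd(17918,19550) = 34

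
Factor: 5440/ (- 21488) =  - 2^2 * 5^1*79^(-1 ) = -20/79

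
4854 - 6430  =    -  1576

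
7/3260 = 7/3260 = 0.00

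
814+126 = 940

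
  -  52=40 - 92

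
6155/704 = 6155/704  =  8.74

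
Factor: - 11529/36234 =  - 7/22  =  - 2^( - 1)*7^1*11^( - 1) 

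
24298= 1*24298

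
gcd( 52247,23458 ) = 1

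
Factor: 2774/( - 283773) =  - 2^1*3^(  -  1)*7^( - 1)*19^1*73^1*13513^( - 1)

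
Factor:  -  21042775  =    -  5^2*13^1*64747^1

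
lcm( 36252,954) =36252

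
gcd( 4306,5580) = 2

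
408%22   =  12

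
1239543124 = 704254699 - - 535288425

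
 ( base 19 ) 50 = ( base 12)7b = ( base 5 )340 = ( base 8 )137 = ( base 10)95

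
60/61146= 10/10191= 0.00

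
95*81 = 7695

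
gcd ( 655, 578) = 1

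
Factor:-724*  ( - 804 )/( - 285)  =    -  2^4*5^(-1) * 19^( -1 )*67^1*181^1 = -194032/95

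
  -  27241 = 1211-28452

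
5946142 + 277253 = 6223395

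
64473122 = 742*86891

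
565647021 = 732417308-166770287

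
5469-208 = 5261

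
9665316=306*31586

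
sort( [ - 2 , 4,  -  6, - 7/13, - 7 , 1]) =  [ - 7, - 6, - 2,  -  7/13,1, 4] 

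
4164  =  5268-1104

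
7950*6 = 47700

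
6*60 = 360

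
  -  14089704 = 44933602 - 59023306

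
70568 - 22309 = 48259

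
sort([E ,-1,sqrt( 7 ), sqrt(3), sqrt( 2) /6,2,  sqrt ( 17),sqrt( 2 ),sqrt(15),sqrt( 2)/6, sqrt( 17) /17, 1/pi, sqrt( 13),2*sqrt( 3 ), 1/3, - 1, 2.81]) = [ -1, - 1 , sqrt (2) /6,sqrt(2 )/6,  sqrt( 17 )/17, 1/pi, 1/3, sqrt( 2) , sqrt( 3),  2, sqrt ( 7),  E, 2.81, 2*sqrt( 3) , sqrt( 13 ),sqrt(15),sqrt(17 )] 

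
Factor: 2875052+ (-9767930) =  - 2^1*3^1 * 37^1*61^1*509^1 = - 6892878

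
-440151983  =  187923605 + -628075588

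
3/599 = 3/599  =  0.01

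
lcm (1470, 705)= 69090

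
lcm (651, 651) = 651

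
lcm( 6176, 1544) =6176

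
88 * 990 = 87120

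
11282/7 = 11282/7 = 1611.71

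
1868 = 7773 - 5905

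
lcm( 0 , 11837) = 0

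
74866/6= 37433/3 = 12477.67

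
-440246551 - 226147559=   -  666394110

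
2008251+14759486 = 16767737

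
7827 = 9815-1988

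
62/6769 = 62/6769 = 0.01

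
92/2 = 46 = 46.00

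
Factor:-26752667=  - 26752667^1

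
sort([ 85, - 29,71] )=[ - 29, 71, 85]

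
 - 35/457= - 1 + 422/457 = - 0.08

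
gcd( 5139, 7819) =1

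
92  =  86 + 6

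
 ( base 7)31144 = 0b1110111001011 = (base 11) 5804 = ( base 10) 7627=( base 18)159d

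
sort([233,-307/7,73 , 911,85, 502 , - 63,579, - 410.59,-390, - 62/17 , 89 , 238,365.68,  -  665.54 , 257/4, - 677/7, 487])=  [ - 665.54 , - 410.59, - 390,- 677/7, - 63,-307/7, - 62/17, 257/4, 73, 85, 89, 233,  238,365.68 , 487, 502 , 579, 911 ] 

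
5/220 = 1/44 = 0.02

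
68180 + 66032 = 134212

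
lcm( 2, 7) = 14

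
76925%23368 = 6821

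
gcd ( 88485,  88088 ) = 1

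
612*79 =48348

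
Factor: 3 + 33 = 2^2*3^2  =  36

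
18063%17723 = 340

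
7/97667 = 7/97667 = 0.00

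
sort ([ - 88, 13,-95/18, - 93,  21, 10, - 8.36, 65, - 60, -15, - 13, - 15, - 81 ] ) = [ - 93, - 88, - 81 , - 60, - 15, - 15, -13,-8.36,- 95/18  ,  10,13 , 21, 65 ] 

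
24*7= 168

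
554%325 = 229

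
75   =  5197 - 5122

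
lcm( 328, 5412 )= 10824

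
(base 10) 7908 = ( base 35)6fx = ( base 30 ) 8NI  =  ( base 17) 1A63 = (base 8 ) 17344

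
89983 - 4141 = 85842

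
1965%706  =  553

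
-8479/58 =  - 8479/58 = -146.19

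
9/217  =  9/217 = 0.04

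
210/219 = 70/73 = 0.96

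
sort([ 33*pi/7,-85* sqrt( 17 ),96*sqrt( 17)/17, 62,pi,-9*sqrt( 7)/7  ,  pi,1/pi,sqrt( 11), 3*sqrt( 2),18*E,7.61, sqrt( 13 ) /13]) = [ -85*sqrt(17),  -  9*sqrt( 7)/7,sqrt( 13) /13,1/pi , pi,pi , sqrt ( 11),3*sqrt( 2),7.61, 33*pi/7, 96 * sqrt ( 17) /17,18*E,62 ] 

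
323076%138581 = 45914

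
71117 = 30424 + 40693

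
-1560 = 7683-9243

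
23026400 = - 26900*( -856)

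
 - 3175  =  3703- 6878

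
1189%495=199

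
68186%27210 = 13766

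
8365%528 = 445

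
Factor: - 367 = - 367^1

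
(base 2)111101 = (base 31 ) 1u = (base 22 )2h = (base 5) 221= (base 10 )61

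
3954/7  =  3954/7 = 564.86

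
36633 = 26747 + 9886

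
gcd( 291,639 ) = 3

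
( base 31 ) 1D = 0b101100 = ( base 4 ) 230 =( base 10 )44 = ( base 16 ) 2c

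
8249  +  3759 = 12008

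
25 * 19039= 475975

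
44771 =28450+16321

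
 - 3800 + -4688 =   -  8488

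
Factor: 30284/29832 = 2^(- 1)*3^( - 1) * 11^(  -  1) * 67^1 = 67/66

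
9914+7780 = 17694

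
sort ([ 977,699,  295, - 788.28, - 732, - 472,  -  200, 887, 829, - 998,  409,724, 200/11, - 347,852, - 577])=[ - 998, - 788.28 , - 732, - 577, - 472 , - 347,-200,  200/11 , 295,409, 699,724,829,852,887,977]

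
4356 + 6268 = 10624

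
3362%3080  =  282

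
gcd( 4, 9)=1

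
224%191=33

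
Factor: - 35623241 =-1543^1*23087^1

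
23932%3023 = 2771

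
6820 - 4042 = 2778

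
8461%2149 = 2014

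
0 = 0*44971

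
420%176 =68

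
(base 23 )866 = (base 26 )6C8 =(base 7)15521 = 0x1118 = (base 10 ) 4376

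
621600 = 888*700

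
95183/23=95183/23  =  4138.39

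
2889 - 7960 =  - 5071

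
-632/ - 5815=632/5815 = 0.11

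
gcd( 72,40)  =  8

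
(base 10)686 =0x2AE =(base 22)194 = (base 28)oe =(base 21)1be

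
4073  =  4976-903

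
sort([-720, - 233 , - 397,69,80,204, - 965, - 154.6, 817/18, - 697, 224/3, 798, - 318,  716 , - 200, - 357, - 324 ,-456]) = [ - 965, - 720, - 697, - 456 , -397, - 357, - 324, - 318, - 233 , - 200 ,-154.6 , 817/18, 69,224/3,80,  204,716,798]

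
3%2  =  1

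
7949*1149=9133401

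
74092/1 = 74092=74092.00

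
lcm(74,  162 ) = 5994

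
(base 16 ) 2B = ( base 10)43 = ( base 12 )37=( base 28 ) 1f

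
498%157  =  27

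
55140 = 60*919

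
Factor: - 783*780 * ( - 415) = 2^2 * 3^4 * 5^2*13^1*29^1*83^1 =253457100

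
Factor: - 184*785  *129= - 18632760 = - 2^3*3^1*5^1* 23^1* 43^1*157^1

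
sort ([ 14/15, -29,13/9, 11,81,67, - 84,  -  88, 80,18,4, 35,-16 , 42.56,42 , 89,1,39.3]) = [-88, -84, - 29,-16,14/15,1,13/9,4 , 11,18,35,39.3, 42, 42.56, 67,80, 81, 89]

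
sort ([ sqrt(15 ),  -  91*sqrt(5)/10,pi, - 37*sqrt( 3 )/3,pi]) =[-37*sqrt ( 3) /3, - 91*sqrt( 5) /10,  pi,pi,  sqrt(15 )]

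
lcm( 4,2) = 4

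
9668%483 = 8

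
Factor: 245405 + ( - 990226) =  - 744821 = - 7^1*11^1*17^1*569^1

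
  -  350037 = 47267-397304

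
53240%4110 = 3920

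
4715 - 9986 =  - 5271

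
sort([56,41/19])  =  [ 41/19, 56] 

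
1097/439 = 1097/439= 2.50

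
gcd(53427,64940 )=1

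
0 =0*3560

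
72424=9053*8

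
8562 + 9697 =18259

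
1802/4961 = 1802/4961 =0.36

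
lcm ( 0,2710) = 0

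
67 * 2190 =146730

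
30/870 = 1/29 = 0.03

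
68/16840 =17/4210= 0.00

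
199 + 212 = 411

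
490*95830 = 46956700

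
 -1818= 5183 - 7001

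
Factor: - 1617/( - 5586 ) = 2^( - 1)* 11^1*19^ (  -  1) =11/38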